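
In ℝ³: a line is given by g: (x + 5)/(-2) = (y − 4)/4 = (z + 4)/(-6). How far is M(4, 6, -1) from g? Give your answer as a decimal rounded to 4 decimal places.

g has direction (-2, 4, -6) through (-5, 4, -4).
Taking (-5, 4, -4) on g with direction v = (-2, 4, -6): w = M − (-5, 4, -4) = (9, 2, 3), and w × v = (-24, 48, 40).
Distance = |w × v| / |v| = √4480 / √56 ≈ 8.9443.

8.9443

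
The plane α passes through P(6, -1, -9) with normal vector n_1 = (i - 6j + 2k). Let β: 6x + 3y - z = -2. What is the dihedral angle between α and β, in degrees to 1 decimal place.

α: n_1·r = n_1·P gives x - 6y + 2z = -6.
cos θ = |n₁·n₂| / (|n₁||n₂|) = |-14| / (√41 · √46).
θ = arccos(0.32237) ≈ 71.2°.

71.2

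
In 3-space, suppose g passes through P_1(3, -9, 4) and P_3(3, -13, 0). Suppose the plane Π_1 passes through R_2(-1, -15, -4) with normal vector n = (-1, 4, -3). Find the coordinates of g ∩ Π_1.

(3, -5, 8)

A direction vector for g is P_3 − P_1 = (0, -4, -4).
Π_1: n·r = n·R_2 gives -x + 4y - 3z = -47.
Substitute r = (3, -9, 4) + t(0, -4, -4) into the plane: -51 + (-4)t = -47, so t = -1.
Intersection: (3, -9, 4) + (-1)·(0, -4, -4) = (3, -5, 8).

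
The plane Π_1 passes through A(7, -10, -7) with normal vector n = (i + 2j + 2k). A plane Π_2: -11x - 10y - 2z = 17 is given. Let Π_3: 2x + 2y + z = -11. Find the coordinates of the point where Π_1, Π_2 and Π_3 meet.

Π_1: n·r = n·A gives x + 2y + 2z = -27.
Solving the 3×3 linear system x + 2y + 2z = -27, -11x - 10y - 2z = 17, 2x + 2y + z = -11 (e.g. by elimination or Cramer's rule, determinant = 4) gives (5, -5, -11).

(5, -5, -11)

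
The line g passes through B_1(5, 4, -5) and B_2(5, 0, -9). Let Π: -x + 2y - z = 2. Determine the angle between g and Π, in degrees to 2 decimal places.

16.78

A direction vector for g is B_2 − B_1 = (0, -4, -4).
sin θ = |n·v| / (|n||v|) = |-4| / (√6 · √32) = 0.28868.
θ ≈ 16.78°.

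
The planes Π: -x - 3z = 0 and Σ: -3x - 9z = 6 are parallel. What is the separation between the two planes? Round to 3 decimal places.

Rescale Σ by 1/3: -x - 3z = 2. Then distance = |0 − 2| / √10 ≈ 0.632.

0.632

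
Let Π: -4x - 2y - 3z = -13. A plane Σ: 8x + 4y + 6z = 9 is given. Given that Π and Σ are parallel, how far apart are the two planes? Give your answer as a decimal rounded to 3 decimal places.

Rescale Σ by 1/(-2): -4x - 2y - 3z = -9/2. Then distance = |-13 − (-9/2)| / √29 ≈ 1.578.

1.578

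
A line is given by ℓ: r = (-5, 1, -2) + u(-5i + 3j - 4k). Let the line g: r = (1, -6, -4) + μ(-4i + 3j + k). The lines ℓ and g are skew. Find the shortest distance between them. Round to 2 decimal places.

1.96

Common perpendicular direction n = (-5, 3, -4) × (-4, 3, 1) = (15, 21, -3).
With w = (1, -6, -4) − (-5, 1, -2) = (6, -7, -2), w · n = -51.
Distance = |w · n| / |n| = |-51| / √675 ≈ 1.96.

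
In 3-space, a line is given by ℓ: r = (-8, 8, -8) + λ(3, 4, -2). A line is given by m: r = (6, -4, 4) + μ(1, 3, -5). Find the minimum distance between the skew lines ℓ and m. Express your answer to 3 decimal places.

Common perpendicular direction n = (3, 4, -2) × (1, 3, -5) = (-14, 13, 5).
With w = (6, -4, 4) − (-8, 8, -8) = (14, -12, 12), w · n = -292.
Distance = |w · n| / |n| = |-292| / √390 ≈ 14.786.

14.786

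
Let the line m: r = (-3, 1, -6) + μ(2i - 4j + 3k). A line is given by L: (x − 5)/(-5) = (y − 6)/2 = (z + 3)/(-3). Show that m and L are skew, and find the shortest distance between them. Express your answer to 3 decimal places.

L has direction (-5, 2, -3) through (5, 6, -3).
Common perpendicular direction n = (2, -4, 3) × (-5, 2, -3) = (6, -9, -16).
With w = (5, 6, -3) − (-3, 1, -6) = (8, 5, 3), w · n = -45.
Since n ≠ 0 the lines are not parallel, and w · n = -45 ≠ 0 so they do not intersect; hence they are skew.
Distance = |w · n| / |n| = |-45| / √373 ≈ 2.330.

2.330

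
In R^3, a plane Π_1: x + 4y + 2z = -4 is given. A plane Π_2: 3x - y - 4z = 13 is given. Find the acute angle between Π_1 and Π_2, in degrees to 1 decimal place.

67.3

cos θ = |n₁·n₂| / (|n₁||n₂|) = |-9| / (√21 · √26).
θ = arccos(0.38516) ≈ 67.3°.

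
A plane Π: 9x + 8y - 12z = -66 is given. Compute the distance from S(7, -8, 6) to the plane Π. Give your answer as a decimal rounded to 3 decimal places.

0.412

n·S − d = (9)·(7) + (8)·(-8) + (-12)·(6) − (-66) = -7; |n| = √289.
Distance = |-7| / √289 = 7/√289 ≈ 0.412.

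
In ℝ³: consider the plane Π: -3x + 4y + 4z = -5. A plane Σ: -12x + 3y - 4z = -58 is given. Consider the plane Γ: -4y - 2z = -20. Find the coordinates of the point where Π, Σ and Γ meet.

Solving the 3×3 linear system -3x + 4y + 4z = -5, -12x + 3y - 4z = -58, -4y - 2z = -20 (e.g. by elimination or Cramer's rule, determinant = 162) gives (7, 6, -2).

(7, 6, -2)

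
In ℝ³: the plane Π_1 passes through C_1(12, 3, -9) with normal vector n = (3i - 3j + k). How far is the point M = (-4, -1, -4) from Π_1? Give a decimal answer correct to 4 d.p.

7.1119

Π_1: n·r = n·C_1 gives 3x - 3y + z = 18.
n·M − d = (3)·(-4) + (-3)·(-1) + (1)·(-4) − 18 = -31; |n| = √19.
Distance = |-31| / √19 = 31/√19 ≈ 7.1119.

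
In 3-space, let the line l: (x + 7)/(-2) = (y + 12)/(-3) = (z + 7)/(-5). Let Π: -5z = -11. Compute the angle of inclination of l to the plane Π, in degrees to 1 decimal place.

54.2

l has direction (-2, -3, -5) through (-7, -12, -7).
sin θ = |n·v| / (|n||v|) = |25| / (√25 · √38) = 0.81111.
θ ≈ 54.2°.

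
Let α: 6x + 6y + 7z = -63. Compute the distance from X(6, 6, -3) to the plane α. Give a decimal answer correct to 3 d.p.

n·X − d = (6)·(6) + (6)·(6) + (7)·(-3) − (-63) = 114; |n| = √121.
Distance = |114| / √121 = 114/√121 ≈ 10.364.

10.364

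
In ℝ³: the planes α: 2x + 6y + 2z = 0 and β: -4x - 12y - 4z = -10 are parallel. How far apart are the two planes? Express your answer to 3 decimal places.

Rescale β by 1/(-2): 2x + 6y + 2z = 5. Then distance = |0 − 5| / √44 ≈ 0.754.

0.754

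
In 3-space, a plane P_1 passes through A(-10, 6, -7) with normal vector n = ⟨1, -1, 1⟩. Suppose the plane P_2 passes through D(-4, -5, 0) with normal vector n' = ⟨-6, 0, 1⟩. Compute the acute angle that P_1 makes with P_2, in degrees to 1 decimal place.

P_1: n·r = n·A gives x - y + z = -23.
P_2: n'·r = n'·D gives -6x + z = 24.
cos θ = |n₁·n₂| / (|n₁||n₂|) = |-5| / (√3 · √37).
θ = arccos(0.47458) ≈ 61.7°.

61.7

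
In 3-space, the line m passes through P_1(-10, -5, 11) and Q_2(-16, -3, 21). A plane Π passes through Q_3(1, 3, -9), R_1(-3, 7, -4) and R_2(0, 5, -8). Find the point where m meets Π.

(-4, -7, 1)

A direction vector for m is Q_2 − P_1 = (-6, 2, 10).
Q_3R_1 = (-4, 4, 5), Q_3R_2 = (-1, 2, 1); a normal to Π is Q_3R_1 × Q_3R_2 = (-6, -1, -4).
Using Q_3: Π has equation -6x - y - 4z = 27.
Substitute r = (-10, -5, 11) + t(-6, 2, 10) into the plane: 21 + (-6)t = 27, so t = -1.
Intersection: (-10, -5, 11) + (-1)·(-6, 2, 10) = (-4, -7, 1).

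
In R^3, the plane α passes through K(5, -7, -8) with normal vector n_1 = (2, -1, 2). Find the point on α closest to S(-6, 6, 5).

α: n_1·r = n_1·K gives 2x - y + 2z = 1.
Foot = S − λn with λ = (n·S − d)/|n|² = (-8 − 1)/9 = -1.
Foot = (-6, 6, 5) − (-1)·(2, -1, 2) = (-4, 5, 7).

(-4, 5, 7)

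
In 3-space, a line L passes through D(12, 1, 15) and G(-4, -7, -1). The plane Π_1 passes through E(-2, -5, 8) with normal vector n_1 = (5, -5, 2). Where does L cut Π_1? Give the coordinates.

A direction vector for L is G − D = (-16, -8, -16).
Π_1: n_1·r = n_1·E gives 5x - 5y + 2z = 31.
Substitute r = (12, 1, 15) + t(-16, -8, -16) into the plane: 85 + (-72)t = 31, so t = 3/4.
Intersection: (12, 1, 15) + (3/4)·(-16, -8, -16) = (0, -5, 3).

(0, -5, 3)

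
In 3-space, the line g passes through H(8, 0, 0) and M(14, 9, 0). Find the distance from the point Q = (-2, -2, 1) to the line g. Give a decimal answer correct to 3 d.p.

A direction vector for g is M − H = (6, 9, 0).
Taking (8, 0, 0) on g with direction v = (6, 9, 0): w = Q − (8, 0, 0) = (-10, -2, 1), and w × v = (-9, 6, -78).
Distance = |w × v| / |v| = √6201 / √117 ≈ 7.280.

7.280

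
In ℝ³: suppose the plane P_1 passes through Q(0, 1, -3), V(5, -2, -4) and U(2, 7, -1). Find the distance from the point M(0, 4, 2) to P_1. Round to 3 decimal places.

3.795

QV = (5, -3, -1), QU = (2, 6, 2); a normal to P_1 is QV × QU = (0, -12, 36).
Using Q: P_1 has equation -12y + 36z = -120.
n·M − d = (0)·(0) + (-12)·(4) + (36)·(2) − (-120) = 144; |n| = √1440.
Distance = |144| / √1440 = 144/√1440 ≈ 3.795.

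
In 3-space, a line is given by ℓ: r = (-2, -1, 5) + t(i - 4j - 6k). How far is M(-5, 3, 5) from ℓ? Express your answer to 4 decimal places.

Taking (-2, -1, 5) on ℓ with direction v = (1, -4, -6): w = M − (-2, -1, 5) = (-3, 4, 0), and w × v = (-24, -18, 8).
Distance = |w × v| / |v| = √964 / √53 ≈ 4.2648.

4.2648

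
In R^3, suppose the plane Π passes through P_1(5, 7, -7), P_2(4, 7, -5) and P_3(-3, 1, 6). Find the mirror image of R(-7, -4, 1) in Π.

P_1P_2 = (-1, 0, 2), P_1P_3 = (-8, -6, 13); a normal to Π is P_1P_2 × P_1P_3 = (12, -3, 6).
Using P_1: Π has equation 12x - 3y + 6z = -3.
λ = (n·R − d)/|n|² = (-66 − (-3))/189 = -1/3.
Reflection = R − 2λn = (-7, -4, 1) − (-2/3)·(12, -3, 6) = (1, -6, 5).

(1, -6, 5)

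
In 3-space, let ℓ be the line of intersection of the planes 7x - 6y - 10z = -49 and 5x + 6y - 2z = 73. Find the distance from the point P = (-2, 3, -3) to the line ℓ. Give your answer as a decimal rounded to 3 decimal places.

8.750

Direction of ℓ: (7, -6, -10) × (5, 6, -2) = (72, -36, 72).
A point on ℓ: solving the two plane equations with x = 7 gives (7, 8, 5).
Taking (7, 8, 5) on ℓ with direction v = (72, -36, 72): w = P − (7, 8, 5) = (-9, -5, -8), and w × v = (-648, 72, 684).
Distance = |w × v| / |v| = √892944 / √11664 ≈ 8.750.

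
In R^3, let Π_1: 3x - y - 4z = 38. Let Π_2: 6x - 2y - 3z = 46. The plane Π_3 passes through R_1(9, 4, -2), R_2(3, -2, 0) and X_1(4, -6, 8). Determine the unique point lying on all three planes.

R_1R_2 = (-6, -6, 2), R_1X_1 = (-5, -10, 10); a normal to Π_3 is R_1R_2 × R_1X_1 = (-40, 50, 30).
Using R_1: Π_3 has equation -40x + 50y + 30z = -220.
Solving the 3×3 linear system 3x - y - 4z = 38, 6x - 2y - 3z = 46, -40x + 50y + 30z = -220 (e.g. by elimination or Cramer's rule, determinant = -550) gives (6, 4, -6).

(6, 4, -6)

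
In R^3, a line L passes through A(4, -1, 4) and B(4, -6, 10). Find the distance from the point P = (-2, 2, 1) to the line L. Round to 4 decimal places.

A direction vector for L is B − A = (0, -5, 6).
Taking (4, -1, 4) on L with direction v = (0, -5, 6): w = P − (4, -1, 4) = (-6, 3, -3), and w × v = (3, 36, 30).
Distance = |w × v| / |v| = √2205 / √61 ≈ 6.0123.

6.0123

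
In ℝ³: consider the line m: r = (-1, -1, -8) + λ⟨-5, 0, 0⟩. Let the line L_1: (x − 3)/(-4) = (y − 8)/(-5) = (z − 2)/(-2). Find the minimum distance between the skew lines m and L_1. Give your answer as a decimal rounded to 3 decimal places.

L_1 has direction (-4, -5, -2) through (3, 8, 2).
Common perpendicular direction n = (-5, 0, 0) × (-4, -5, -2) = (0, -10, 25).
With w = (3, 8, 2) − (-1, -1, -8) = (4, 9, 10), w · n = 160.
Distance = |w · n| / |n| = |160| / √725 ≈ 5.942.

5.942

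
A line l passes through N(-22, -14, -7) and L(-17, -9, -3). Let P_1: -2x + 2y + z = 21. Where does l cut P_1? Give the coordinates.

(-7, 1, 5)

A direction vector for l is L − N = (5, 5, 4).
Substitute r = (-22, -14, -7) + t(5, 5, 4) into the plane: 9 + 4t = 21, so t = 3.
Intersection: (-22, -14, -7) + 3·(5, 5, 4) = (-7, 1, 5).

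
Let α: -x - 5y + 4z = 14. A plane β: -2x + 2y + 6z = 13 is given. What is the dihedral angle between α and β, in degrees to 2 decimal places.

cos θ = |n₁·n₂| / (|n₁||n₂|) = |16| / (√42 · √44).
θ = arccos(0.37219) ≈ 68.15°.

68.15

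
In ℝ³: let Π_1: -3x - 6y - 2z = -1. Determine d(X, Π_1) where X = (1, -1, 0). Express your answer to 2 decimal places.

n·X − d = (-3)·(1) + (-6)·(-1) + (-2)·(0) − (-1) = 4; |n| = √49.
Distance = |4| / √49 = 4/√49 ≈ 0.57.

0.57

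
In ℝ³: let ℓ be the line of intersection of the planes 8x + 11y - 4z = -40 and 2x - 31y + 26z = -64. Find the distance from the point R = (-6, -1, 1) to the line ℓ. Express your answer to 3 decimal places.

Direction of ℓ: (8, 11, -4) × (2, -31, 26) = (162, -216, -270).
A point on ℓ: solving the two plane equations with x = -6 gives (-6, 0, -2).
Taking (-6, 0, -2) on ℓ with direction v = (162, -216, -270): w = R − (-6, 0, -2) = (0, -1, 3), and w × v = (918, 486, 162).
Distance = |w × v| / |v| = √1105164 / √145800 ≈ 2.753.

2.753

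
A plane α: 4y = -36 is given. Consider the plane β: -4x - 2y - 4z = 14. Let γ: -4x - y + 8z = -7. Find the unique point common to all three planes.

Solving the 3×3 linear system 4y = -36, -4x - 2y - 4z = 14, -4x - y + 8z = -7 (e.g. by elimination or Cramer's rule, determinant = 192) gives (2, -9, -1).

(2, -9, -1)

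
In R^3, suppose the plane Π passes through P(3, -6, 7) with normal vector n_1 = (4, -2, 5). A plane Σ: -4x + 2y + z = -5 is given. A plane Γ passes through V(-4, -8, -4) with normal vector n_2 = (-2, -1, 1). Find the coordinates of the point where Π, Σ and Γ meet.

Π: n_1·r = n_1·P gives 4x - 2y + 5z = 59.
Γ: n_2·r = n_2·V gives -2x - y + z = 12.
Solving the 3×3 linear system 4x - 2y + 5z = 59, -4x + 2y + z = -5, -2x - y + z = 12 (e.g. by elimination or Cramer's rule, determinant = 48) gives (1, -5, 9).

(1, -5, 9)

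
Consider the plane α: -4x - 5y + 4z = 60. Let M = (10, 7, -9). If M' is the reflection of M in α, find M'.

λ = (n·M − d)/|n|² = (-111 − 60)/57 = -3.
Reflection = M − 2λn = (10, 7, -9) − (-6)·(-4, -5, 4) = (-14, -23, 15).

(-14, -23, 15)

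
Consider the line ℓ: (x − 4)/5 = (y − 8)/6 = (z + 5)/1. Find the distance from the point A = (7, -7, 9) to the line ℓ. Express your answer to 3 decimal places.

ℓ has direction (5, 6, 1) through (4, 8, -5).
Taking (4, 8, -5) on ℓ with direction v = (5, 6, 1): w = A − (4, 8, -5) = (3, -15, 14), and w × v = (-99, 67, 93).
Distance = |w × v| / |v| = √22939 / √62 ≈ 19.235.

19.235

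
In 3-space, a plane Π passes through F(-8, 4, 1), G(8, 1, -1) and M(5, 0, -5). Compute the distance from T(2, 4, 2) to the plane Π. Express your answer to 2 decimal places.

FG = (16, -3, -2), FM = (13, -4, -6); a normal to Π is FG × FM = (10, 70, -25).
Using F: Π has equation 10x + 70y - 25z = 175.
n·T − d = (10)·(2) + (70)·(4) + (-25)·(2) − 175 = 75; |n| = √5625.
Distance = |75| / √5625 = 75/√5625 ≈ 1.00.

1.00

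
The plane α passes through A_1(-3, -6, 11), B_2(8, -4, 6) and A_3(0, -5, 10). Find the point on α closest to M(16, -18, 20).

A_1B_2 = (11, 2, -5), A_1A_3 = (3, 1, -1); a normal to α is A_1B_2 × A_1A_3 = (3, -4, 5).
Using A_1: α has equation 3x - 4y + 5z = 70.
Foot = M − λn with λ = (n·M − d)/|n|² = (220 − 70)/50 = 3.
Foot = (16, -18, 20) − 3·(3, -4, 5) = (7, -6, 5).

(7, -6, 5)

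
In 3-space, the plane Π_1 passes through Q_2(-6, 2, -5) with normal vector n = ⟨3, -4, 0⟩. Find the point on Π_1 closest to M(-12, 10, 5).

Π_1: n·r = n·Q_2 gives 3x - 4y = -26.
Foot = M − λn with λ = (n·M − d)/|n|² = (-76 − (-26))/25 = -2.
Foot = (-12, 10, 5) − (-2)·(3, -4, 0) = (-6, 2, 5).

(-6, 2, 5)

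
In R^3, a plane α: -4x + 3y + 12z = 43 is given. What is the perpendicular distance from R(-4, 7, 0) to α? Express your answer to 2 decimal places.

0.46

n·R − d = (-4)·(-4) + (3)·(7) + (12)·(0) − 43 = -6; |n| = √169.
Distance = |-6| / √169 = 6/√169 ≈ 0.46.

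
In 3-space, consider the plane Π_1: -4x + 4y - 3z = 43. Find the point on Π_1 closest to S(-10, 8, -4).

(-6, 4, -1)

Foot = S − λn with λ = (n·S − d)/|n|² = (84 − 43)/41 = 1.
Foot = (-10, 8, -4) − 1·(-4, 4, -3) = (-6, 4, -1).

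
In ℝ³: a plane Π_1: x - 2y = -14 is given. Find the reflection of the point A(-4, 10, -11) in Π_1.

(0, 2, -11)

λ = (n·A − d)/|n|² = (-24 − (-14))/5 = -2.
Reflection = A − 2λn = (-4, 10, -11) − (-4)·(1, -2, 0) = (0, 2, -11).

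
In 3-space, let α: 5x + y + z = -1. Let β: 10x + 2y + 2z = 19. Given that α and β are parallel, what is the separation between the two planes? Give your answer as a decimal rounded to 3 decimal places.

2.021

Rescale β by 1/2: 5x + y + z = 19/2. Then distance = |-1 − (19/2)| / √27 ≈ 2.021.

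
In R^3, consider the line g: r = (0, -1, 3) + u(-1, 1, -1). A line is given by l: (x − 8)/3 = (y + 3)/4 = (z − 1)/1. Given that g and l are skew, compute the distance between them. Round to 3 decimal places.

6.567

l has direction (3, 4, 1) through (8, -3, 1).
Common perpendicular direction n = (-1, 1, -1) × (3, 4, 1) = (5, -2, -7).
With w = (8, -3, 1) − (0, -1, 3) = (8, -2, -2), w · n = 58.
Distance = |w · n| / |n| = |58| / √78 ≈ 6.567.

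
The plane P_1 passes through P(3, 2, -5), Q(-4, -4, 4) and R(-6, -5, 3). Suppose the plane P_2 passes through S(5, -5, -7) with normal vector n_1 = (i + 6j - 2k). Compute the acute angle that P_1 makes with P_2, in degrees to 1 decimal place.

48.7

PQ = (-7, -6, 9), PR = (-9, -7, 8); a normal to P_1 is PQ × PR = (15, -25, -5).
Using P: P_1 has equation 15x - 25y - 5z = 20.
P_2: n_1·r = n_1·S gives x + 6y - 2z = -11.
cos θ = |n₁·n₂| / (|n₁||n₂|) = |-125| / (√875 · √41).
θ = arccos(0.65995) ≈ 48.7°.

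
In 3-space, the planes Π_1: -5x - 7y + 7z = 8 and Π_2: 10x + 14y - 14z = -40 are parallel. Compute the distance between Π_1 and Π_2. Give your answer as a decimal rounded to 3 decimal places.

1.082

Rescale Π_2 by 1/(-2): -5x - 7y + 7z = 20. Then distance = |8 − 20| / √123 ≈ 1.082.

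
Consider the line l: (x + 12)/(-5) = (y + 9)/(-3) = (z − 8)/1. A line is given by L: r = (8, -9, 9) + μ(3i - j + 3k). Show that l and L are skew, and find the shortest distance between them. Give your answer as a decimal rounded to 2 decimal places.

6.04

l has direction (-5, -3, 1) through (-12, -9, 8).
Common perpendicular direction n = (-5, -3, 1) × (3, -1, 3) = (-8, 18, 14).
With w = (8, -9, 9) − (-12, -9, 8) = (20, 0, 1), w · n = -146.
Since n ≠ 0 the lines are not parallel, and w · n = -146 ≠ 0 so they do not intersect; hence they are skew.
Distance = |w · n| / |n| = |-146| / √584 ≈ 6.04.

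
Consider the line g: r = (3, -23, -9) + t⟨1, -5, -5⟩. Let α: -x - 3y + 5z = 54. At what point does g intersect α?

Substitute r = (3, -23, -9) + t(1, -5, -5) into the plane: 21 + (-11)t = 54, so t = -3.
Intersection: (3, -23, -9) + (-3)·(1, -5, -5) = (0, -8, 6).

(0, -8, 6)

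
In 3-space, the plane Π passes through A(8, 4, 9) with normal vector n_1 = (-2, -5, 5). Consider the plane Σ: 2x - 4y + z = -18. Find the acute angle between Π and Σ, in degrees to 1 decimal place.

51.4

Π: n_1·r = n_1·A gives -2x - 5y + 5z = 9.
cos θ = |n₁·n₂| / (|n₁||n₂|) = |21| / (√54 · √21).
θ = arccos(0.62361) ≈ 51.4°.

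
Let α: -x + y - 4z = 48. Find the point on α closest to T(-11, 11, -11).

Foot = T − λn with λ = (n·T − d)/|n|² = (66 − 48)/18 = 1.
Foot = (-11, 11, -11) − 1·(-1, 1, -4) = (-10, 10, -7).

(-10, 10, -7)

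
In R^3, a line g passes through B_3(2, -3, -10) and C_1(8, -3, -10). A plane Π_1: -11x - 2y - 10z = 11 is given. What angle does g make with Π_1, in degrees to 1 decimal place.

47.2

A direction vector for g is C_1 − B_3 = (6, 0, 0).
sin θ = |n·v| / (|n||v|) = |-66| / (√225 · √36) = 0.73333.
θ ≈ 47.2°.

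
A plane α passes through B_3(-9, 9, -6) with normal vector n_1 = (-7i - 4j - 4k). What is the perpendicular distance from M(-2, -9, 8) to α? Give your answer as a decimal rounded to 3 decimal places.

α: n_1·r = n_1·B_3 gives -7x - 4y - 4z = 51.
n·M − d = (-7)·(-2) + (-4)·(-9) + (-4)·(8) − 51 = -33; |n| = √81.
Distance = |-33| / √81 = 33/√81 ≈ 3.667.

3.667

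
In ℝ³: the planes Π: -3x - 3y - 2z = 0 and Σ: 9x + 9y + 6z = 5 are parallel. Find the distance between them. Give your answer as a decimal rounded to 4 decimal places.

0.3553

Rescale Σ by 1/(-3): -3x - 3y - 2z = -5/3. Then distance = |0 − (-5/3)| / √22 ≈ 0.3553.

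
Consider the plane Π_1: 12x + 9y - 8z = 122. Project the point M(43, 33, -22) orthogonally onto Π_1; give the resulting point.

Foot = M − λn with λ = (n·M − d)/|n|² = (989 − 122)/289 = 3.
Foot = (43, 33, -22) − 3·(12, 9, -8) = (7, 6, 2).

(7, 6, 2)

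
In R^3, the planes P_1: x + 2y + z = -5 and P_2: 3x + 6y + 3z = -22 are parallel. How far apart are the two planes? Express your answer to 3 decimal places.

0.953

Rescale P_2 by 1/3: x + 2y + z = -22/3. Then distance = |-5 − (-22/3)| / √6 ≈ 0.953.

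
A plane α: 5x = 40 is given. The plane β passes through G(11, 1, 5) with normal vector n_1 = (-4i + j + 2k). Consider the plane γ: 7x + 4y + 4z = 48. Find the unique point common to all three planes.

(8, -3, 1)

β: n_1·r = n_1·G gives -4x + y + 2z = -33.
Solving the 3×3 linear system 5x = 40, -4x + y + 2z = -33, 7x + 4y + 4z = 48 (e.g. by elimination or Cramer's rule, determinant = -20) gives (8, -3, 1).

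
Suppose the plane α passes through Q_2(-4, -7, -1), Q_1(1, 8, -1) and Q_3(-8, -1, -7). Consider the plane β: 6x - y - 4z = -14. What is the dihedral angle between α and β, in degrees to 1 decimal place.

12.3

Q_2Q_1 = (5, 15, 0), Q_2Q_3 = (-4, 6, -6); a normal to α is Q_2Q_1 × Q_2Q_3 = (-90, 30, 90).
Using Q_2: α has equation -90x + 30y + 90z = 60.
cos θ = |n₁·n₂| / (|n₁||n₂|) = |-930| / (√17100 · √53).
θ = arccos(0.97689) ≈ 12.3°.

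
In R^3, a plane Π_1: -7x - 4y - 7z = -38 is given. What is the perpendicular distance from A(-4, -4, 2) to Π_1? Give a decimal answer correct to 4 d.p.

6.3688

n·A − d = (-7)·(-4) + (-4)·(-4) + (-7)·(2) − (-38) = 68; |n| = √114.
Distance = |68| / √114 = 68/√114 ≈ 6.3688.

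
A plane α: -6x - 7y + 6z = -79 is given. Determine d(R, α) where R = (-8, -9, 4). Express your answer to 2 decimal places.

n·R − d = (-6)·(-8) + (-7)·(-9) + (6)·(4) − (-79) = 214; |n| = √121.
Distance = |214| / √121 = 214/√121 ≈ 19.45.

19.45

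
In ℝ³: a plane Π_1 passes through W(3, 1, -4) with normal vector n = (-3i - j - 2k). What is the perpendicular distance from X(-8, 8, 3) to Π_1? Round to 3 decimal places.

3.207

Π_1: n·r = n·W gives -3x - y - 2z = -2.
n·X − d = (-3)·(-8) + (-1)·(8) + (-2)·(3) − (-2) = 12; |n| = √14.
Distance = |12| / √14 = 12/√14 ≈ 3.207.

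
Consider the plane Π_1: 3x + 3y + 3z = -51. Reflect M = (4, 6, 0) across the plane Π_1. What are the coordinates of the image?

(-14, -12, -18)

λ = (n·M − d)/|n|² = (30 − (-51))/27 = 3.
Reflection = M − 2λn = (4, 6, 0) − 6·(3, 3, 3) = (-14, -12, -18).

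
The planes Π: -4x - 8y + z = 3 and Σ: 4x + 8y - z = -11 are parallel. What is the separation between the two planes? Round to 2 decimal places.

Rescale Σ by 1/(-1): -4x - 8y + z = 11. Then distance = |3 − 11| / √81 ≈ 0.89.

0.89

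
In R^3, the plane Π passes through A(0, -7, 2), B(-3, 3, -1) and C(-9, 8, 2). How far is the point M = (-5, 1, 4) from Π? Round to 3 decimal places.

1.172

AB = (-3, 10, -3), AC = (-9, 15, 0); a normal to Π is AB × AC = (45, 27, 45).
Using A: Π has equation 45x + 27y + 45z = -99.
n·M − d = (45)·(-5) + (27)·(1) + (45)·(4) − (-99) = 81; |n| = √4779.
Distance = |81| / √4779 = 81/√4779 ≈ 1.172.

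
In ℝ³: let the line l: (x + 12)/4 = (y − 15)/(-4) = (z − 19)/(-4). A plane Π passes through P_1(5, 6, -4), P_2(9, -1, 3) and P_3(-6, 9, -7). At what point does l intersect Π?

l has direction (4, -4, -4) through (-12, 15, 19).
P_1P_2 = (4, -7, 7), P_1P_3 = (-11, 3, -3); a normal to Π is P_1P_2 × P_1P_3 = (0, -65, -65).
Using P_1: Π has equation -65y - 65z = -130.
Substitute r = (-12, 15, 19) + t(4, -4, -4) into the plane: -2210 + 520t = -130, so t = 4.
Intersection: (-12, 15, 19) + 4·(4, -4, -4) = (4, -1, 3).

(4, -1, 3)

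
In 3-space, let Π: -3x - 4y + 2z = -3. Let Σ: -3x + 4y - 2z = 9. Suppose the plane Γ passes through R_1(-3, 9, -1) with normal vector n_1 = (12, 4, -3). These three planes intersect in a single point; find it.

Γ: n_1·r = n_1·R_1 gives 12x + 4y - 3z = 3.
Solving the 3×3 linear system -3x - 4y + 2z = -3, -3x + 4y - 2z = 9, 12x + 4y - 3z = 3 (e.g. by elimination or Cramer's rule, determinant = 24) gives (-1, -3, -9).

(-1, -3, -9)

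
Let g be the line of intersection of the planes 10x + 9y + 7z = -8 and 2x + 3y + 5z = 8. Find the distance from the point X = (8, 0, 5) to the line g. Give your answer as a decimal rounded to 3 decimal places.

Direction of g: (10, 9, 7) × (2, 3, 5) = (24, -36, 12).
A point on g: solving the two plane equations with x = 0 gives (0, -4, 4).
Taking (0, -4, 4) on g with direction v = (24, -36, 12): w = X − (0, -4, 4) = (8, 4, 1), and w × v = (84, -72, -384).
Distance = |w × v| / |v| = √159696 / √2016 ≈ 8.900.

8.900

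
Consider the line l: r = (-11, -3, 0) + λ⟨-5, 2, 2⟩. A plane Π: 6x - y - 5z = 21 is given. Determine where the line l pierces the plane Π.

Substitute r = (-11, -3, 0) + t(-5, 2, 2) into the plane: -63 + (-42)t = 21, so t = -2.
Intersection: (-11, -3, 0) + (-2)·(-5, 2, 2) = (-1, -7, -4).

(-1, -7, -4)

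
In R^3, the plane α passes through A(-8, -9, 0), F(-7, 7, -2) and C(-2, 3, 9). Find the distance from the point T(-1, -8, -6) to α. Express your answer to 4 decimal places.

AF = (1, 16, -2), AC = (6, 12, 9); a normal to α is AF × AC = (168, -21, -84).
Using A: α has equation 168x - 21y - 84z = -1155.
n·T − d = (168)·(-1) + (-21)·(-8) + (-84)·(-6) − (-1155) = 1659; |n| = √35721.
Distance = |1659| / √35721 = 1659/√35721 ≈ 8.7778.

8.7778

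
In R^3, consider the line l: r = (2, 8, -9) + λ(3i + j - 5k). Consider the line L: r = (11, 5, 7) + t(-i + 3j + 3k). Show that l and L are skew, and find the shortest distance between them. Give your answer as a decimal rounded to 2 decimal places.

15.92

Common perpendicular direction n = (3, 1, -5) × (-1, 3, 3) = (18, -4, 10).
With w = (11, 5, 7) − (2, 8, -9) = (9, -3, 16), w · n = 334.
Since n ≠ 0 the lines are not parallel, and w · n = 334 ≠ 0 so they do not intersect; hence they are skew.
Distance = |w · n| / |n| = |334| / √440 ≈ 15.92.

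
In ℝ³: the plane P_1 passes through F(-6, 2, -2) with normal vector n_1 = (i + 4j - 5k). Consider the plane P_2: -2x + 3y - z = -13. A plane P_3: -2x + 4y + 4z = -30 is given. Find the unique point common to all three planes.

P_1: n_1·r = n_1·F gives x + 4y - 5z = 12.
Solving the 3×3 linear system x + 4y - 5z = 12, -2x + 3y - z = -13, -2x + 4y + 4z = -30 (e.g. by elimination or Cramer's rule, determinant = 66) gives (5, -2, -3).

(5, -2, -3)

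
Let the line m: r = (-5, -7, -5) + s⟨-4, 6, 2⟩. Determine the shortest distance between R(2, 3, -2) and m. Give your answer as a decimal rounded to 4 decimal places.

Taking (-5, -7, -5) on m with direction v = (-4, 6, 2): w = R − (-5, -7, -5) = (7, 10, 3), and w × v = (2, -26, 82).
Distance = |w × v| / |v| = √7404 / √56 ≈ 11.4984.

11.4984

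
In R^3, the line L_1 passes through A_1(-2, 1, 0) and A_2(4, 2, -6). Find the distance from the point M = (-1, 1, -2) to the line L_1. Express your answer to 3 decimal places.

0.749

A direction vector for L_1 is A_2 − A_1 = (6, 1, -6).
Taking (-2, 1, 0) on L_1 with direction v = (6, 1, -6): w = M − (-2, 1, 0) = (1, 0, -2), and w × v = (2, -6, 1).
Distance = |w × v| / |v| = √41 / √73 ≈ 0.749.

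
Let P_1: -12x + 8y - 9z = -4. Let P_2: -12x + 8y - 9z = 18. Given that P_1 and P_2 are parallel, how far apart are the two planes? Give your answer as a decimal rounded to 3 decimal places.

1.294

Same normal n = (-12, 8, -9) with |n| = √289; distance = |-4 − 18| / |n| = 22/√289 ≈ 1.294.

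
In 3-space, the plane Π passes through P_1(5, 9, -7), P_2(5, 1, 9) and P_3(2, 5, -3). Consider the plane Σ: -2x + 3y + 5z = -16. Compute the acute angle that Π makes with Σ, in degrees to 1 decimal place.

P_1P_2 = (0, -8, 16), P_1P_3 = (-3, -4, 4); a normal to Π is P_1P_2 × P_1P_3 = (32, -48, -24).
Using P_1: Π has equation 32x - 48y - 24z = -104.
cos θ = |n₁·n₂| / (|n₁||n₂|) = |-328| / (√3904 · √38).
θ = arccos(0.85158) ≈ 31.6°.

31.6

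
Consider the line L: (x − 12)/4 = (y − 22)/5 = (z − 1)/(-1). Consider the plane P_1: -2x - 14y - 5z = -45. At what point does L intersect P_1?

L has direction (4, 5, -1) through (12, 22, 1).
Substitute r = (12, 22, 1) + t(4, 5, -1) into the plane: -337 + (-73)t = -45, so t = -4.
Intersection: (12, 22, 1) + (-4)·(4, 5, -1) = (-4, 2, 5).

(-4, 2, 5)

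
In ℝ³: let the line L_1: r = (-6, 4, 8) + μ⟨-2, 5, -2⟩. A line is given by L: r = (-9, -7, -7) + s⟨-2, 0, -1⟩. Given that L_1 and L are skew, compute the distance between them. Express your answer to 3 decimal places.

Common perpendicular direction n = (-2, 5, -2) × (-2, 0, -1) = (-5, 2, 10).
With w = (-9, -7, -7) − (-6, 4, 8) = (-3, -11, -15), w · n = -157.
Distance = |w · n| / |n| = |-157| / √129 ≈ 13.823.

13.823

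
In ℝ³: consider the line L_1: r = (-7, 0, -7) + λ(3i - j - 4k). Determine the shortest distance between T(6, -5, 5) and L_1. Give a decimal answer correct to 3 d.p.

Taking (-7, 0, -7) on L_1 with direction v = (3, -1, -4): w = T − (-7, 0, -7) = (13, -5, 12), and w × v = (32, 88, 2).
Distance = |w × v| / |v| = √8772 / √26 ≈ 18.368.

18.368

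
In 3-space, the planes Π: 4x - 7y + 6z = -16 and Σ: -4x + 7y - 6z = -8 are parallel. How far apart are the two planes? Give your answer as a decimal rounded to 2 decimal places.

2.39

Rescale Σ by 1/(-1): 4x - 7y + 6z = 8. Then distance = |-16 − 8| / √101 ≈ 2.39.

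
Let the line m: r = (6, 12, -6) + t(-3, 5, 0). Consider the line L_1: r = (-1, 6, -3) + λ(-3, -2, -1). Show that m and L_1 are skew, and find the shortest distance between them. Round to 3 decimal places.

5.322

Common perpendicular direction n = (-3, 5, 0) × (-3, -2, -1) = (-5, -3, 21).
With w = (-1, 6, -3) − (6, 12, -6) = (-7, -6, 3), w · n = 116.
Since n ≠ 0 the lines are not parallel, and w · n = 116 ≠ 0 so they do not intersect; hence they are skew.
Distance = |w · n| / |n| = |116| / √475 ≈ 5.322.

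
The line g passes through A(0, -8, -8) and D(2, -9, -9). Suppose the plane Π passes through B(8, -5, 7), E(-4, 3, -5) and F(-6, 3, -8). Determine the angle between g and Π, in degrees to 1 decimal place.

A direction vector for g is D − A = (2, -1, -1).
BE = (-12, 8, -12), BF = (-14, 8, -15); a normal to Π is BE × BF = (-24, -12, 16).
Using B: Π has equation -24x - 12y + 16z = -20.
sin θ = |n·v| / (|n||v|) = |-52| / (√976 · √6) = 0.67952.
θ ≈ 42.8°.

42.8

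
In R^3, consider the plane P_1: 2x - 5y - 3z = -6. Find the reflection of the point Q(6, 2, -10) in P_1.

λ = (n·Q − d)/|n|² = (32 − (-6))/38 = 1.
Reflection = Q − 2λn = (6, 2, -10) − 2·(2, -5, -3) = (2, 12, -4).

(2, 12, -4)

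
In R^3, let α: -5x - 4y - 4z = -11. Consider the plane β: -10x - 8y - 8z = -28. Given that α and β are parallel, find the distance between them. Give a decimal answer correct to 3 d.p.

Rescale β by 1/2: -5x - 4y - 4z = -14. Then distance = |-11 − (-14)| / √57 ≈ 0.397.

0.397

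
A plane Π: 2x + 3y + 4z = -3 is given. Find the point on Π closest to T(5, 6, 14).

Foot = T − λn with λ = (n·T − d)/|n|² = (84 − (-3))/29 = 3.
Foot = (5, 6, 14) − 3·(2, 3, 4) = (-1, -3, 2).

(-1, -3, 2)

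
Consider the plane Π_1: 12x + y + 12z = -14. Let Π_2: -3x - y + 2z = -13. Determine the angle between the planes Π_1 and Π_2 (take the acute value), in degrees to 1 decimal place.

78.2

cos θ = |n₁·n₂| / (|n₁||n₂|) = |-13| / (√289 · √14).
θ = arccos(0.20438) ≈ 78.2°.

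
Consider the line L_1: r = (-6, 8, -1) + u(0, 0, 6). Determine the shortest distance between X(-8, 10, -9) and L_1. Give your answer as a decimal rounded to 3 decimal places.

Taking (-6, 8, -1) on L_1 with direction v = (0, 0, 6): w = X − (-6, 8, -1) = (-2, 2, -8), and w × v = (12, 12, 0).
Distance = |w × v| / |v| = √288 / √36 ≈ 2.828.

2.828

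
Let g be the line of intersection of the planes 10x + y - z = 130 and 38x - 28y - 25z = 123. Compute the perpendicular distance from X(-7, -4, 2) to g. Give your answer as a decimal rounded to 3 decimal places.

Direction of g: (10, 1, -1) × (38, -28, -25) = (-53, 212, -318).
A point on g: solving the two plane equations with x = 12 gives (12, 11, 1).
Taking (12, 11, 1) on g with direction v = (-53, 212, -318): w = X − (12, 11, 1) = (-19, -15, 1), and w × v = (4558, -6095, -4823).
Distance = |w × v| / |v| = √81185718 / √148877 ≈ 23.352.

23.352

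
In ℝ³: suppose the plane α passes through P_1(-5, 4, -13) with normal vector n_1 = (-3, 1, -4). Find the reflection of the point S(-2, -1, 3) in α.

α: n_1·r = n_1·P_1 gives -3x + y - 4z = 71.
λ = (n·S − d)/|n|² = (-7 − 71)/26 = -3.
Reflection = S − 2λn = (-2, -1, 3) − (-6)·(-3, 1, -4) = (-20, 5, -21).

(-20, 5, -21)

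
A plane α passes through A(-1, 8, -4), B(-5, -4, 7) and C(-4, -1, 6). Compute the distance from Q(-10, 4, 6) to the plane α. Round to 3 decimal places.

7.273

AB = (-4, -12, 11), AC = (-3, -9, 10); a normal to α is AB × AC = (-21, 7, 0).
Using A: α has equation -21x + 7y = 77.
n·Q − d = (-21)·(-10) + (7)·(4) + (0)·(6) − 77 = 161; |n| = √490.
Distance = |161| / √490 = 161/√490 ≈ 7.273.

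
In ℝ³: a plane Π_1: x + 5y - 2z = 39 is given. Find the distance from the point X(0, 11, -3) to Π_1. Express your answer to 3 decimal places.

4.017

n·X − d = (1)·(0) + (5)·(11) + (-2)·(-3) − 39 = 22; |n| = √30.
Distance = |22| / √30 = 22/√30 ≈ 4.017.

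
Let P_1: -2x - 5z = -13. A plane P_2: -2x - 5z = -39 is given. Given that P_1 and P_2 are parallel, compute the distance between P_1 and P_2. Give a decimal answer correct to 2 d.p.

Same normal n = (-2, 0, -5) with |n| = √29; distance = |-13 − (-39)| / |n| = 26/√29 ≈ 4.83.

4.83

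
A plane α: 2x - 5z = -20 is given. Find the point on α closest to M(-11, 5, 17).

Foot = M − λn with λ = (n·M − d)/|n|² = (-107 − (-20))/29 = -3.
Foot = (-11, 5, 17) − (-3)·(2, 0, -5) = (-5, 5, 2).

(-5, 5, 2)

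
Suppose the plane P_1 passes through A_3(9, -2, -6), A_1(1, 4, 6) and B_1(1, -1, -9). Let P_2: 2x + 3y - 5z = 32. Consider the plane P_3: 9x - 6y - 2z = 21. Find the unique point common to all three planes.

A_3A_1 = (-8, 6, 12), A_3B_1 = (-8, 1, -3); a normal to P_1 is A_3A_1 × A_3B_1 = (-30, -120, 40).
Using A_3: P_1 has equation -30x - 120y + 40z = -270.
Solving the 3×3 linear system -30x - 120y + 40z = -270, 2x + 3y - 5z = 32, 9x - 6y - 2z = 21 (e.g. by elimination or Cramer's rule, determinant = 4440) gives (1, 0, -6).

(1, 0, -6)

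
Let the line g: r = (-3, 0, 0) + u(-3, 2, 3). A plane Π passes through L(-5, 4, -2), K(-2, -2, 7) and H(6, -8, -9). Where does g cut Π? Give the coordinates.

LK = (3, -6, 9), LH = (11, -12, -7); a normal to Π is LK × LH = (150, 120, 30).
Using L: Π has equation 150x + 120y + 30z = -330.
Substitute r = (-3, 0, 0) + t(-3, 2, 3) into the plane: -450 + (-120)t = -330, so t = -1.
Intersection: (-3, 0, 0) + (-1)·(-3, 2, 3) = (0, -2, -3).

(0, -2, -3)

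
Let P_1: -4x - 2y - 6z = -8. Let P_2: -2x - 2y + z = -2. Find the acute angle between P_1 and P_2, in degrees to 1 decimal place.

cos θ = |n₁·n₂| / (|n₁||n₂|) = |6| / (√56 · √9).
θ = arccos(0.26726) ≈ 74.5°.

74.5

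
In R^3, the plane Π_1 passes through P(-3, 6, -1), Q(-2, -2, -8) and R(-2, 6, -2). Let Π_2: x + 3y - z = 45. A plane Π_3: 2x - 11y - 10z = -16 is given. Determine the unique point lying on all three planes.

(7, 10, -8)

PQ = (1, -8, -7), PR = (1, 0, -1); a normal to Π_1 is PQ × PR = (8, -6, 8).
Using P: Π_1 has equation 8x - 6y + 8z = -68.
Solving the 3×3 linear system 8x - 6y + 8z = -68, x + 3y - z = 45, 2x - 11y - 10z = -16 (e.g. by elimination or Cramer's rule, determinant = -512) gives (7, 10, -8).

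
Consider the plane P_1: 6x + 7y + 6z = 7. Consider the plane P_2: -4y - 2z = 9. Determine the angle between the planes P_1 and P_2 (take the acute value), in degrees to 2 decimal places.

cos θ = |n₁·n₂| / (|n₁||n₂|) = |-40| / (√121 · √20).
θ = arccos(0.81312) ≈ 35.60°.

35.60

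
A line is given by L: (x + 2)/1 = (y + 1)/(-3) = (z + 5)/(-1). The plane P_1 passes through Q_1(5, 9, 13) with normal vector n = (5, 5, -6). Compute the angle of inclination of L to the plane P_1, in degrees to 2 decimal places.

L has direction (1, -3, -1) through (-2, -1, -5).
P_1: n·r = n·Q_1 gives 5x + 5y - 6z = -8.
sin θ = |n·v| / (|n||v|) = |-4| / (√86 · √11) = 0.13005.
θ ≈ 7.47°.

7.47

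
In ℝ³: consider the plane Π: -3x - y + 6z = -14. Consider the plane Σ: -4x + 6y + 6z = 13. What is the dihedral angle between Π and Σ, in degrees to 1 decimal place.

48.7

cos θ = |n₁·n₂| / (|n₁||n₂|) = |42| / (√46 · √88).
θ = arccos(0.66013) ≈ 48.7°.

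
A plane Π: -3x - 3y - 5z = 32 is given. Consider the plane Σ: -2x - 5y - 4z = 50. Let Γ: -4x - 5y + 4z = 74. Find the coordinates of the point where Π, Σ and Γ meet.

Solving the 3×3 linear system -3x - 3y - 5z = 32, -2x - 5y - 4z = 50, -4x - 5y + 4z = 74 (e.g. by elimination or Cramer's rule, determinant = 98) gives (-4, -10, 2).

(-4, -10, 2)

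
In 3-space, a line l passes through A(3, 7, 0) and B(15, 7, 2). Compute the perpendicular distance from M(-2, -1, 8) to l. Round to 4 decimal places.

11.8287

A direction vector for l is B − A = (12, 0, 2).
Taking (3, 7, 0) on l with direction v = (12, 0, 2): w = M − (3, 7, 0) = (-5, -8, 8), and w × v = (-16, 106, 96).
Distance = |w × v| / |v| = √20708 / √148 ≈ 11.8287.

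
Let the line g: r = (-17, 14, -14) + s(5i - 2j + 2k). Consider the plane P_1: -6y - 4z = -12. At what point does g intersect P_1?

(3, 6, -6)

Substitute r = (-17, 14, -14) + t(5, -2, 2) into the plane: -28 + 4t = -12, so t = 4.
Intersection: (-17, 14, -14) + 4·(5, -2, 2) = (3, 6, -6).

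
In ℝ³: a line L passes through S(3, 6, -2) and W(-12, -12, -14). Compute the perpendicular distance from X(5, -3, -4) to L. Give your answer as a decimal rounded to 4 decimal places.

7.3405

A direction vector for L is W − S = (-15, -18, -12).
Taking (3, 6, -2) on L with direction v = (-15, -18, -12): w = X − (3, 6, -2) = (2, -9, -2), and w × v = (72, 54, -171).
Distance = |w × v| / |v| = √37341 / √693 ≈ 7.3405.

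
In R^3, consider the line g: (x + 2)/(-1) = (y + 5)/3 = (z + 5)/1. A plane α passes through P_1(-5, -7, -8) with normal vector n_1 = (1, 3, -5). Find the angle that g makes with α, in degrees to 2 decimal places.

8.79

g has direction (-1, 3, 1) through (-2, -5, -5).
α: n_1·r = n_1·P_1 gives x + 3y - 5z = 14.
sin θ = |n·v| / (|n||v|) = |3| / (√35 · √11) = 0.15289.
θ ≈ 8.79°.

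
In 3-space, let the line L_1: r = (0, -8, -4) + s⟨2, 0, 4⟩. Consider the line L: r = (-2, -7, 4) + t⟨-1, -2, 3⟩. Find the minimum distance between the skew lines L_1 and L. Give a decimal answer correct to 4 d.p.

4.3231

Common perpendicular direction n = (2, 0, 4) × (-1, -2, 3) = (8, -10, -4).
With w = (-2, -7, 4) − (0, -8, -4) = (-2, 1, 8), w · n = -58.
Distance = |w · n| / |n| = |-58| / √180 ≈ 4.3231.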